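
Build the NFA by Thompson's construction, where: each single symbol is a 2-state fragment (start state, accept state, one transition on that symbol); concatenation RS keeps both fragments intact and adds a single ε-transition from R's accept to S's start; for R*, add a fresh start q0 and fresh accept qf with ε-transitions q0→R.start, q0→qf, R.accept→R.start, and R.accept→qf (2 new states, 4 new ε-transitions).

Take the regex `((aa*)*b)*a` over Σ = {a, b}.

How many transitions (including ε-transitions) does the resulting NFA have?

19

Building bottom-up:
Each of the 4 symbol leaves contributes 1 transition (1 symbol, 0 ε).
  a* = 5 transitions (1 symbol, 4 ε)
  aa* = 7 transitions (2 symbol, 5 ε)
  (aa*)* = 11 transitions (2 symbol, 9 ε)
  (aa*)*b = 13 transitions (3 symbol, 10 ε)
  ((aa*)*b)* = 17 transitions (3 symbol, 14 ε)
  ((aa*)*b)*a = 19 transitions (4 symbol, 15 ε)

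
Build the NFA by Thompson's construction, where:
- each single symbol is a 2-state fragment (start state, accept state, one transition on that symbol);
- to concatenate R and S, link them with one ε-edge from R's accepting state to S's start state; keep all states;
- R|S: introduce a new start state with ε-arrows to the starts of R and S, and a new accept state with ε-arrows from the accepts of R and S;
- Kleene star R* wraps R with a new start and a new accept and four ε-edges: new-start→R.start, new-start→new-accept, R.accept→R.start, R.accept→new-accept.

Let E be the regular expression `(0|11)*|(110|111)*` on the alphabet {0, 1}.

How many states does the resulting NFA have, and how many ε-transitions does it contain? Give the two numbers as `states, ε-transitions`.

28, 25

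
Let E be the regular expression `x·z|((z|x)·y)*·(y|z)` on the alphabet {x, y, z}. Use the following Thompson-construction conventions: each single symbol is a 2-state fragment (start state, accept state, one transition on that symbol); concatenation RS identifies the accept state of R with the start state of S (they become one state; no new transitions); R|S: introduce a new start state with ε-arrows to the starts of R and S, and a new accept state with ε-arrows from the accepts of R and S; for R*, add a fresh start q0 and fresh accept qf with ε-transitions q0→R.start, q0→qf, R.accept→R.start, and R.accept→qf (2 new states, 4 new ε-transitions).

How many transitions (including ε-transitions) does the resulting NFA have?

23

Per subexpression:
Each of the 7 symbol leaves contributes 1 transition (1 symbol, 0 ε).
  x·z = 2 transitions (2 symbol, 0 ε)
  z|x = 6 transitions (2 symbol, 4 ε)
  (z|x)·y = 7 transitions (3 symbol, 4 ε)
  ((z|x)·y)* = 11 transitions (3 symbol, 8 ε)
  y|z = 6 transitions (2 symbol, 4 ε)
  ((z|x)·y)*·(y|z) = 17 transitions (5 symbol, 12 ε)
  x·z|((z|x)·y)*·(y|z) = 23 transitions (7 symbol, 16 ε)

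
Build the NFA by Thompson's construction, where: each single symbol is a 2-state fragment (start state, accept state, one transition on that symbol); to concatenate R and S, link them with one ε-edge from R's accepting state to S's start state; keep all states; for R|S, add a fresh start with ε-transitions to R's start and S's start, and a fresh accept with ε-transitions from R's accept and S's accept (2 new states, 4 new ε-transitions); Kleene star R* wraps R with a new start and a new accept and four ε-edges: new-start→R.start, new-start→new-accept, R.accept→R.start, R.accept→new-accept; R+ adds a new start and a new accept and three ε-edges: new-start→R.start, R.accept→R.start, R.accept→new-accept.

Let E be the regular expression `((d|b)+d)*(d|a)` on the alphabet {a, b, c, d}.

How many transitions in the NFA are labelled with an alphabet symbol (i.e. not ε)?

5

By structural recursion:
Each of the 5 symbol leaves contributes exactly 1 symbol transition.
  d|b → 2 symbol transitions
  (d|b)+ → 2 symbol transitions
  (d|b)+d → 3 symbol transitions
  ((d|b)+d)* → 3 symbol transitions
  d|a → 2 symbol transitions
  ((d|b)+d)*(d|a) → 5 symbol transitions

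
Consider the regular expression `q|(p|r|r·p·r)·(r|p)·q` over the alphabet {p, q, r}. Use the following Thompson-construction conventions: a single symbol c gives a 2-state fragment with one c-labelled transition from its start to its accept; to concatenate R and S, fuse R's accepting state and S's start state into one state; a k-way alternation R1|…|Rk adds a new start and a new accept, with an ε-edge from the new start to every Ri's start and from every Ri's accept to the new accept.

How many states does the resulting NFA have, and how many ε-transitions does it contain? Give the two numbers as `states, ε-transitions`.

Building bottom-up:
Each of the 9 symbol leaves contributes 2 states and 0 ε-transitions.
  r·p·r = 4 states, 0 ε-transitions
  p|r|r·p·r = 10 states, 6 ε-transitions
  r|p = 6 states, 4 ε-transitions
  (p|r|r·p·r)·(r|p)·q = 16 states, 10 ε-transitions
  q|(p|r|r·p·r)·(r|p)·q = 20 states, 14 ε-transitions

20, 14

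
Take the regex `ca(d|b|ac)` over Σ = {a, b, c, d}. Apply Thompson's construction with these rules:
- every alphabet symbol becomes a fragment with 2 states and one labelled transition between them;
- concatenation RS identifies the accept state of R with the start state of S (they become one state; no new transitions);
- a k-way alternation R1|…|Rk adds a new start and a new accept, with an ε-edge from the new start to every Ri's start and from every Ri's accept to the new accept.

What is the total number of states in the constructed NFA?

11

Recursing over subexpressions:
Each of the 6 symbol leaves contributes a 2-state fragment.
  ac = 3 states
  d|b|ac = 9 states
  ca(d|b|ac) = 11 states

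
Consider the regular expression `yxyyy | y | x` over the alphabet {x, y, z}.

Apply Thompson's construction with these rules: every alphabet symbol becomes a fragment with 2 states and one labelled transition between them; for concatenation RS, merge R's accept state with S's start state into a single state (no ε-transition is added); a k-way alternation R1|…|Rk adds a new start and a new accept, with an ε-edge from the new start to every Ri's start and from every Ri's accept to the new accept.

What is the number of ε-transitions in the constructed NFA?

Per subexpression:
Each of the 7 symbol leaves contributes 0 ε-transitions.
  yxyyy = 0 ε-transitions
  yxyyy | y | x = 6 ε-transitions

6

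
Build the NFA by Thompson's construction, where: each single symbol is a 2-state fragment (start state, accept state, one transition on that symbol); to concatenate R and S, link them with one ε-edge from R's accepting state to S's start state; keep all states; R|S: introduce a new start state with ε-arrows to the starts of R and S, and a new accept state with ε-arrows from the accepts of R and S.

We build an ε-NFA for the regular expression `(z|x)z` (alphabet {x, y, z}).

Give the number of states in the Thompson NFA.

8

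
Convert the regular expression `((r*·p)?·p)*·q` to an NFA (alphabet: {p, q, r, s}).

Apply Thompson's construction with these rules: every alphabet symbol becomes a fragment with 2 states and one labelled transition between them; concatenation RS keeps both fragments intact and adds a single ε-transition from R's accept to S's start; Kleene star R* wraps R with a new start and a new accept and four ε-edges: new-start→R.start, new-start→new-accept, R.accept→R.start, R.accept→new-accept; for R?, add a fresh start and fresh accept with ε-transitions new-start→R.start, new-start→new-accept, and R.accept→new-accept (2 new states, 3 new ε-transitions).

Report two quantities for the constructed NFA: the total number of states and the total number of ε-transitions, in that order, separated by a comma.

14, 14

Building bottom-up:
Each of the 4 symbol leaves contributes 2 states and 0 ε-transitions.
  r* — 4 states, 4 ε-transitions
  r*·p — 6 states, 5 ε-transitions
  (r*·p)? — 8 states, 8 ε-transitions
  (r*·p)?·p — 10 states, 9 ε-transitions
  ((r*·p)?·p)* — 12 states, 13 ε-transitions
  ((r*·p)?·p)*·q — 14 states, 14 ε-transitions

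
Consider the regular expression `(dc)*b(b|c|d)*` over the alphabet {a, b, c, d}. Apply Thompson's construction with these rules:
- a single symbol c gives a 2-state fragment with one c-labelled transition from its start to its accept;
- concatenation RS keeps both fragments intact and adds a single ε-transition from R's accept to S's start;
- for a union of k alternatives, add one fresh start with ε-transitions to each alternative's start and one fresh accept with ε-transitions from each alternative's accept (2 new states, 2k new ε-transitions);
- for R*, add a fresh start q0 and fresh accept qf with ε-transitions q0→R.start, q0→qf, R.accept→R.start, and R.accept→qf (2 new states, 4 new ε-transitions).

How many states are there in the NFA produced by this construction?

18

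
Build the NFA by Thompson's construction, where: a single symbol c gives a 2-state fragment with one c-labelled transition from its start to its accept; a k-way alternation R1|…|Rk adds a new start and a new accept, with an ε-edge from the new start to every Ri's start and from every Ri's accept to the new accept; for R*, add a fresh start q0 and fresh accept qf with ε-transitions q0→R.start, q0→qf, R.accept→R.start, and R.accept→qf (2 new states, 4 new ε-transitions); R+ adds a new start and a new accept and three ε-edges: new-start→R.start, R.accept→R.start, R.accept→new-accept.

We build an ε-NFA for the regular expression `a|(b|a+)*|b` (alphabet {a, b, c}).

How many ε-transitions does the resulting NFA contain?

17

By structural recursion:
Each of the 4 symbol leaves contributes 0 ε-transitions.
  a+ — 3 ε-transitions
  b|a+ — 7 ε-transitions
  (b|a+)* — 11 ε-transitions
  a|(b|a+)*|b — 17 ε-transitions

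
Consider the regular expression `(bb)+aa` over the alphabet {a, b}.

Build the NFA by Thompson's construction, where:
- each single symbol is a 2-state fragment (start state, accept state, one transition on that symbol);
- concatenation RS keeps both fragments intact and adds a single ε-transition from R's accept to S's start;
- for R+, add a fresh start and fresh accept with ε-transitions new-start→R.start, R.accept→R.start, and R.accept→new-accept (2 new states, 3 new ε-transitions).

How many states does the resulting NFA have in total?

10

Per subexpression:
Each of the 4 symbol leaves contributes a 2-state fragment.
  bb : 4 states
  (bb)+ : 6 states
  (bb)+aa : 10 states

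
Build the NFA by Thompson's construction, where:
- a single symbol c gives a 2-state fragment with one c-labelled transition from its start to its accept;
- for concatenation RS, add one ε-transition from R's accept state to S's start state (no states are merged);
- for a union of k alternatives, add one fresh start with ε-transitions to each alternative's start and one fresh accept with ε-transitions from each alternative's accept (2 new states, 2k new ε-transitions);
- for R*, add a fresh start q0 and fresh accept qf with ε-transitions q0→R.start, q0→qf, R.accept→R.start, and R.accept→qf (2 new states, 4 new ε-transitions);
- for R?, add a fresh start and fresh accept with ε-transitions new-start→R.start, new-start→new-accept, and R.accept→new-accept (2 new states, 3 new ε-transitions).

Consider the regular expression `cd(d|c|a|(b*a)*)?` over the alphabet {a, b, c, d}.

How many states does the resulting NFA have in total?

Recursing over subexpressions:
Each of the 7 symbol leaves contributes a 2-state fragment.
  b* = 4 states
  b*a = 6 states
  (b*a)* = 8 states
  d|c|a|(b*a)* = 16 states
  (d|c|a|(b*a)*)? = 18 states
  cd(d|c|a|(b*a)*)? = 22 states

22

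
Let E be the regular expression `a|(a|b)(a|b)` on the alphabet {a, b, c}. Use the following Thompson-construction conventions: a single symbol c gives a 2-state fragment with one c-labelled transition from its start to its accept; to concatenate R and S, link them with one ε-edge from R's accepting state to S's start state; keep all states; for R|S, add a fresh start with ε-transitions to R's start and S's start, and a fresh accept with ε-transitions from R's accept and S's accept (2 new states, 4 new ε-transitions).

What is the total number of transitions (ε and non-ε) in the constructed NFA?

18

Per subexpression:
Each of the 5 symbol leaves contributes 1 transition (1 symbol, 0 ε).
  a|b — 6 transitions (2 symbol, 4 ε)
  a|b — 6 transitions (2 symbol, 4 ε)
  (a|b)(a|b) — 13 transitions (4 symbol, 9 ε)
  a|(a|b)(a|b) — 18 transitions (5 symbol, 13 ε)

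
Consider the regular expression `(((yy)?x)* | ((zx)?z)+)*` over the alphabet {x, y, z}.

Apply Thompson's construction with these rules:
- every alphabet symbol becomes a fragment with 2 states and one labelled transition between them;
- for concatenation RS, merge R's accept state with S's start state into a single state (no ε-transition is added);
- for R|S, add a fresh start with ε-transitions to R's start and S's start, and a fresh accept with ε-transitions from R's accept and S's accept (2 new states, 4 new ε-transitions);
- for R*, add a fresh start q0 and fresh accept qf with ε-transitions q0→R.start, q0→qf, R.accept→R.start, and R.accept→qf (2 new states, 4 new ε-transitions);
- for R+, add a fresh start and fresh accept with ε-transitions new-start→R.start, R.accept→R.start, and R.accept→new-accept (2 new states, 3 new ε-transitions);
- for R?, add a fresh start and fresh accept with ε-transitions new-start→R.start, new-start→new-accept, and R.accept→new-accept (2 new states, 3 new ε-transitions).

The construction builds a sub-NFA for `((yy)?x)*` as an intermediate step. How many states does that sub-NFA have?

8

Fragment for `((yy)?x)*`:
Each of the 3 symbol leaves contributes a 2-state fragment.
  yy = 3 states
  (yy)? = 5 states
  (yy)?x = 6 states
  ((yy)?x)* = 8 states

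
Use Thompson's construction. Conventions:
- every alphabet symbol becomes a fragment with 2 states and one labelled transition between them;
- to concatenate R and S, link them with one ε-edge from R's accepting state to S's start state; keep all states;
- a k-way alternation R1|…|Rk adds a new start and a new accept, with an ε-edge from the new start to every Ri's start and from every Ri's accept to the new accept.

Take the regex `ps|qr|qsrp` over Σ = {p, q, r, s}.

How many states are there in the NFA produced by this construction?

By structural recursion:
Each of the 8 symbol leaves contributes a 2-state fragment.
  ps → 4 states
  qr → 4 states
  qsrp → 8 states
  ps|qr|qsrp → 18 states

18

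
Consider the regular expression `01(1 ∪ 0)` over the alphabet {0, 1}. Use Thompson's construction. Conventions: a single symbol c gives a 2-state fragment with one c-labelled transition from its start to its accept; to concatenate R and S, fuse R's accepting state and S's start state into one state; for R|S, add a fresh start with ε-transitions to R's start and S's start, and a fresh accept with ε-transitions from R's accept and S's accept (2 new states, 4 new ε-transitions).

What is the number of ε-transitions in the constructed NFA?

Bottom-up over the parse tree:
Each of the 4 symbol leaves contributes 0 ε-transitions.
  1 ∪ 0 → 4 ε-transitions
  01(1 ∪ 0) → 4 ε-transitions

4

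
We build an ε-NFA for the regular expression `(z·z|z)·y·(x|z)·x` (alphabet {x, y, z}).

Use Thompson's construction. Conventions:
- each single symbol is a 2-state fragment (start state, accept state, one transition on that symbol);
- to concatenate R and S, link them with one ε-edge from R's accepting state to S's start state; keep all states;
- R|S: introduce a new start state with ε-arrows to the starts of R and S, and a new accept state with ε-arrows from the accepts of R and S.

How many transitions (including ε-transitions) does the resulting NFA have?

19

By structural recursion:
Each of the 7 symbol leaves contributes 1 transition (1 symbol, 0 ε).
  z·z — 3 transitions (2 symbol, 1 ε)
  z·z|z — 8 transitions (3 symbol, 5 ε)
  x|z — 6 transitions (2 symbol, 4 ε)
  (z·z|z)·y·(x|z)·x — 19 transitions (7 symbol, 12 ε)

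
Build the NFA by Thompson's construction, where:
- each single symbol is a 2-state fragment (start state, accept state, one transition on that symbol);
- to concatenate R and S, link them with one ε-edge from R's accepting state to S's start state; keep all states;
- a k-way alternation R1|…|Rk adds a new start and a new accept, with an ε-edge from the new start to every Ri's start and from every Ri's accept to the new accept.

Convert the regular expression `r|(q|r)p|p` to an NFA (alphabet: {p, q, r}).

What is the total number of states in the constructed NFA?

Recursing over subexpressions:
Each of the 5 symbol leaves contributes a 2-state fragment.
  q|r = 6 states
  (q|r)p = 8 states
  r|(q|r)p|p = 14 states

14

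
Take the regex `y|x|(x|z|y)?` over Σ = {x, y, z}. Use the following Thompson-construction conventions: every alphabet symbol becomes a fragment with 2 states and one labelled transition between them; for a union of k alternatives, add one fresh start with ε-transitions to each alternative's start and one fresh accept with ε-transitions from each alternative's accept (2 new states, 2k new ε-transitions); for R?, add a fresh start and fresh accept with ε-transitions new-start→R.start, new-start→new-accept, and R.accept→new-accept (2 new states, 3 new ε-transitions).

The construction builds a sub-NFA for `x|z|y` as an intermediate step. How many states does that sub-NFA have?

Fragment for `x|z|y`:
Each of the 3 symbol leaves contributes a 2-state fragment.
  x|z|y → 8 states

8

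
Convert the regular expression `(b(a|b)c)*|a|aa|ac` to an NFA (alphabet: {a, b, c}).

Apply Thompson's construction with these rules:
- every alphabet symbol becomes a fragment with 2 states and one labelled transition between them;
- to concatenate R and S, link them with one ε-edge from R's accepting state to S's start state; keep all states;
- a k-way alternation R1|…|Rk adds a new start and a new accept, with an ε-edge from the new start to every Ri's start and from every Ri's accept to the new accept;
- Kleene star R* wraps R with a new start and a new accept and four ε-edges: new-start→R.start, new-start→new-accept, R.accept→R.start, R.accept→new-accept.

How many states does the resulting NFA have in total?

24

Bottom-up over the parse tree:
Each of the 9 symbol leaves contributes a 2-state fragment.
  a|b : 6 states
  b(a|b)c : 10 states
  (b(a|b)c)* : 12 states
  aa : 4 states
  ac : 4 states
  (b(a|b)c)*|a|aa|ac : 24 states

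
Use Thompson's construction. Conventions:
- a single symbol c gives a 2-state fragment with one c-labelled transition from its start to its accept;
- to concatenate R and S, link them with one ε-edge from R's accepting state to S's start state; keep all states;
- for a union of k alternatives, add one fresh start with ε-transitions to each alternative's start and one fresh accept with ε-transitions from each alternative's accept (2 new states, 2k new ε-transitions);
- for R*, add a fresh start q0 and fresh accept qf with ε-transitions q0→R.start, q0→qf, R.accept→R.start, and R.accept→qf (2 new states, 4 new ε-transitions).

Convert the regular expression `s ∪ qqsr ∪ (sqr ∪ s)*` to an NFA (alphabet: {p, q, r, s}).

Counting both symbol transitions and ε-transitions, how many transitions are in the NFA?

28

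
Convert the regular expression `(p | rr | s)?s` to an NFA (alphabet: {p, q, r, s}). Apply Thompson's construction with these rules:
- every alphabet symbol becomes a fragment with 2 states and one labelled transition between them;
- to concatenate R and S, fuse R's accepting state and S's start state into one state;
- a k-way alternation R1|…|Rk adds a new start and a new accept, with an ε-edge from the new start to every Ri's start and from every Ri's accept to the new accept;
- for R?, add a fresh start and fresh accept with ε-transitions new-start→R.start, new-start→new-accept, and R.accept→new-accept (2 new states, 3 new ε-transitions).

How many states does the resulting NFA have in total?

Building bottom-up:
Each of the 5 symbol leaves contributes a 2-state fragment.
  rr → 3 states
  p | rr | s → 9 states
  (p | rr | s)? → 11 states
  (p | rr | s)?s → 12 states

12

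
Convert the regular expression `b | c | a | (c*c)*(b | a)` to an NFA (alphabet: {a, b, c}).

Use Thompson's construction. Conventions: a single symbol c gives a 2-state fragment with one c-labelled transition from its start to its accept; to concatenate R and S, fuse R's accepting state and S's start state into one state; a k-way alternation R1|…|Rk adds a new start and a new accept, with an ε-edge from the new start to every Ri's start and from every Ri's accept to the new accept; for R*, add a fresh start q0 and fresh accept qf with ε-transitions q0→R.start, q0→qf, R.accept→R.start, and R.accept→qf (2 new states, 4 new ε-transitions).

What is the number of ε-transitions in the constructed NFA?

20

Bottom-up over the parse tree:
Each of the 7 symbol leaves contributes 0 ε-transitions.
  c* : 4 ε-transitions
  c*c : 4 ε-transitions
  (c*c)* : 8 ε-transitions
  b | a : 4 ε-transitions
  (c*c)*(b | a) : 12 ε-transitions
  b | c | a | (c*c)*(b | a) : 20 ε-transitions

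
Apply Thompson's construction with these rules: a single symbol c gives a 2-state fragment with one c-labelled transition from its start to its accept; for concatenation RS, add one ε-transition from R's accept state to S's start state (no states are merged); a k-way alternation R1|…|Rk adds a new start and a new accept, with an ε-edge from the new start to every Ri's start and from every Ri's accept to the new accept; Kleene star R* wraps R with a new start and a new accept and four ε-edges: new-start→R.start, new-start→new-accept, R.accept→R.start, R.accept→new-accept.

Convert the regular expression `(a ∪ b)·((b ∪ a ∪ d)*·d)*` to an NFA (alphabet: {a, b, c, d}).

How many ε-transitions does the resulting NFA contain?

Bottom-up over the parse tree:
Each of the 6 symbol leaves contributes 0 ε-transitions.
  a ∪ b — 4 ε-transitions
  b ∪ a ∪ d — 6 ε-transitions
  (b ∪ a ∪ d)* — 10 ε-transitions
  (b ∪ a ∪ d)*·d — 11 ε-transitions
  ((b ∪ a ∪ d)*·d)* — 15 ε-transitions
  (a ∪ b)·((b ∪ a ∪ d)*·d)* — 20 ε-transitions

20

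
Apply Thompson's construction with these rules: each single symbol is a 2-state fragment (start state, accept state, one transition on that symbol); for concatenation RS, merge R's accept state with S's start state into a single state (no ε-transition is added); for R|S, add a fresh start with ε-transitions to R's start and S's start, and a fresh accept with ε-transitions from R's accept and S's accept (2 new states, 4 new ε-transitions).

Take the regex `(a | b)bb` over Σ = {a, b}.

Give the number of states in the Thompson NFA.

Recursing over subexpressions:
Each of the 4 symbol leaves contributes a 2-state fragment.
  a | b → 6 states
  (a | b)bb → 8 states

8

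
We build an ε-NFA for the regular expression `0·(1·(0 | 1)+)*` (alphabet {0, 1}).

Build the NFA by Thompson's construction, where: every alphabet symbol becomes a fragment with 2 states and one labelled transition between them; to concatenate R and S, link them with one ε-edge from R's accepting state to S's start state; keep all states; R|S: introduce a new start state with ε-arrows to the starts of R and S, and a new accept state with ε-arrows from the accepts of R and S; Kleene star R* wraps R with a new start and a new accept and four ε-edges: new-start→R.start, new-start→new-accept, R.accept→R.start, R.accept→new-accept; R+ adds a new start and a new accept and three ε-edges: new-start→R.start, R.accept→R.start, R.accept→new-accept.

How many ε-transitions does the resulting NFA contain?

13

Building bottom-up:
Each of the 4 symbol leaves contributes 0 ε-transitions.
  0 | 1 — 4 ε-transitions
  (0 | 1)+ — 7 ε-transitions
  1·(0 | 1)+ — 8 ε-transitions
  (1·(0 | 1)+)* — 12 ε-transitions
  0·(1·(0 | 1)+)* — 13 ε-transitions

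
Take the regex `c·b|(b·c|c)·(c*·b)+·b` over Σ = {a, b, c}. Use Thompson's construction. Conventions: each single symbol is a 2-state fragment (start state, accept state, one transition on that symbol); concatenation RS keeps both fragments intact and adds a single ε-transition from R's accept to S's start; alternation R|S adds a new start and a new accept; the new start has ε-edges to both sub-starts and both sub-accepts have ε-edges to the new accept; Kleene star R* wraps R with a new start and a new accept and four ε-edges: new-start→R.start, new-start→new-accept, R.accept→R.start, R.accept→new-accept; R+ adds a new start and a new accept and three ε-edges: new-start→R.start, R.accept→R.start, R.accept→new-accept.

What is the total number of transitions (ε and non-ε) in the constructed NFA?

Building bottom-up:
Each of the 8 symbol leaves contributes 1 transition (1 symbol, 0 ε).
  c·b — 3 transitions (2 symbol, 1 ε)
  b·c — 3 transitions (2 symbol, 1 ε)
  b·c|c — 8 transitions (3 symbol, 5 ε)
  c* — 5 transitions (1 symbol, 4 ε)
  c*·b — 7 transitions (2 symbol, 5 ε)
  (c*·b)+ — 10 transitions (2 symbol, 8 ε)
  (b·c|c)·(c*·b)+·b — 21 transitions (6 symbol, 15 ε)
  c·b|(b·c|c)·(c*·b)+·b — 28 transitions (8 symbol, 20 ε)

28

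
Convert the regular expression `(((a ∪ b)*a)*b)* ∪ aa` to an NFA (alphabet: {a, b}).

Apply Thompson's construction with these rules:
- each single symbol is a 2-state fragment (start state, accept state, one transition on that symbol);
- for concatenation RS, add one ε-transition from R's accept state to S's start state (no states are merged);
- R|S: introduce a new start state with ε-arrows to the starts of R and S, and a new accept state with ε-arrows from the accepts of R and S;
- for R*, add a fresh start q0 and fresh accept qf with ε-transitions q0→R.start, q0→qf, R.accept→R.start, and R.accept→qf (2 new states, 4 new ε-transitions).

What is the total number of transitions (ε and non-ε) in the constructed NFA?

29

Recursing over subexpressions:
Each of the 6 symbol leaves contributes 1 transition (1 symbol, 0 ε).
  a ∪ b : 6 transitions (2 symbol, 4 ε)
  (a ∪ b)* : 10 transitions (2 symbol, 8 ε)
  (a ∪ b)*a : 12 transitions (3 symbol, 9 ε)
  ((a ∪ b)*a)* : 16 transitions (3 symbol, 13 ε)
  ((a ∪ b)*a)*b : 18 transitions (4 symbol, 14 ε)
  (((a ∪ b)*a)*b)* : 22 transitions (4 symbol, 18 ε)
  aa : 3 transitions (2 symbol, 1 ε)
  (((a ∪ b)*a)*b)* ∪ aa : 29 transitions (6 symbol, 23 ε)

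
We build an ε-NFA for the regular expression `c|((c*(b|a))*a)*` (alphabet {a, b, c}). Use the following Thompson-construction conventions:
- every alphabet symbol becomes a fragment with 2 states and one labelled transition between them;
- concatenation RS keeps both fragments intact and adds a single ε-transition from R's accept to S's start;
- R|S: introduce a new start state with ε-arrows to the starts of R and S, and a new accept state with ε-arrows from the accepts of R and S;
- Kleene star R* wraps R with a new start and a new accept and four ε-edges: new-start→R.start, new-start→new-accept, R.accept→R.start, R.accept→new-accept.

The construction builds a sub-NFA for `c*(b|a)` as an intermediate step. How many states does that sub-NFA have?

10

Fragment for `c*(b|a)`:
Each of the 3 symbol leaves contributes a 2-state fragment.
  c* = 4 states
  b|a = 6 states
  c*(b|a) = 10 states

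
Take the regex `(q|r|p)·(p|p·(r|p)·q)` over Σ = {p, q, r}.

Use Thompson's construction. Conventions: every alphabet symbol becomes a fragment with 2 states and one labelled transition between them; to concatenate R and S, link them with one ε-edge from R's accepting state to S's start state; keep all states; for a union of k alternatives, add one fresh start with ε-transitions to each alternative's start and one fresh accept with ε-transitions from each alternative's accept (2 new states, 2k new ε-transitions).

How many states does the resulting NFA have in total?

Per subexpression:
Each of the 8 symbol leaves contributes a 2-state fragment.
  q|r|p — 8 states
  r|p — 6 states
  p·(r|p)·q — 10 states
  p|p·(r|p)·q — 14 states
  (q|r|p)·(p|p·(r|p)·q) — 22 states

22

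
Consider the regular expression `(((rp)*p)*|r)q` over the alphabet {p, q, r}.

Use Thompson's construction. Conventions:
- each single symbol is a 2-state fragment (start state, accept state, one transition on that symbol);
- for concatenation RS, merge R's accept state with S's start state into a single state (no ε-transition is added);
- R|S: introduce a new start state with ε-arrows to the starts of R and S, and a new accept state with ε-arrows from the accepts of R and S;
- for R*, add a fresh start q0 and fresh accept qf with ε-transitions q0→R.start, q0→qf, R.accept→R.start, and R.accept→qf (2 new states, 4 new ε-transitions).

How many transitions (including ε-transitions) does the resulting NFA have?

Per subexpression:
Each of the 5 symbol leaves contributes 1 transition (1 symbol, 0 ε).
  rp → 2 transitions (2 symbol, 0 ε)
  (rp)* → 6 transitions (2 symbol, 4 ε)
  (rp)*p → 7 transitions (3 symbol, 4 ε)
  ((rp)*p)* → 11 transitions (3 symbol, 8 ε)
  ((rp)*p)*|r → 16 transitions (4 symbol, 12 ε)
  (((rp)*p)*|r)q → 17 transitions (5 symbol, 12 ε)

17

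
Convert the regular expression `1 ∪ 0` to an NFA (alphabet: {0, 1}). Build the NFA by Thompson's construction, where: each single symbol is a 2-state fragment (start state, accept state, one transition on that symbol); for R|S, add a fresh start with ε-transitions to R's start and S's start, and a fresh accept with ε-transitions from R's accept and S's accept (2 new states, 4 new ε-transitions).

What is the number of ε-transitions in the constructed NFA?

4

Bottom-up over the parse tree:
Each of the 2 symbol leaves contributes 0 ε-transitions.
  1 ∪ 0 — 4 ε-transitions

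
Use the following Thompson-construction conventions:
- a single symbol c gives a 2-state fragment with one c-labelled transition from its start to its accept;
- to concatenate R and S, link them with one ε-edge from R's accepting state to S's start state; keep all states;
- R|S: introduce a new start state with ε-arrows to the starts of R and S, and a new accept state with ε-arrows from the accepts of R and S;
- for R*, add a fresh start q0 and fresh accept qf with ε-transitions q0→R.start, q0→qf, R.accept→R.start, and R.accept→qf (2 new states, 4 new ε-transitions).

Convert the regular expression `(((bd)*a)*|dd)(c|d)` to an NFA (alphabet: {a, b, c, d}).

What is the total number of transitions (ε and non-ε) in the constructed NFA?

Bottom-up over the parse tree:
Each of the 7 symbol leaves contributes 1 transition (1 symbol, 0 ε).
  bd — 3 transitions (2 symbol, 1 ε)
  (bd)* — 7 transitions (2 symbol, 5 ε)
  (bd)*a — 9 transitions (3 symbol, 6 ε)
  ((bd)*a)* — 13 transitions (3 symbol, 10 ε)
  dd — 3 transitions (2 symbol, 1 ε)
  ((bd)*a)*|dd — 20 transitions (5 symbol, 15 ε)
  c|d — 6 transitions (2 symbol, 4 ε)
  (((bd)*a)*|dd)(c|d) — 27 transitions (7 symbol, 20 ε)

27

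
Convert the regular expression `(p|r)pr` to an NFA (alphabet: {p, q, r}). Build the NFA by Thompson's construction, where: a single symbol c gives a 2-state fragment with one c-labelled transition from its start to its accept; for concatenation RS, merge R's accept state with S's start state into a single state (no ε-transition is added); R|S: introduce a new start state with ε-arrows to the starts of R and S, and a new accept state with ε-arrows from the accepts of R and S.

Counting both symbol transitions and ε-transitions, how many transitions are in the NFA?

8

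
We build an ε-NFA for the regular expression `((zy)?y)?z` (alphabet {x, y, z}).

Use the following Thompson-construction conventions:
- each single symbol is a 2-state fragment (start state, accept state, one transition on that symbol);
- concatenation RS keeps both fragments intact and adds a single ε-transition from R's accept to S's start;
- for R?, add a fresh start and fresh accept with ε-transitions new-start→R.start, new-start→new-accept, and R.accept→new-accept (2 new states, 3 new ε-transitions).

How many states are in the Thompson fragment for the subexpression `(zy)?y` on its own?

8

Fragment for `(zy)?y`:
Each of the 3 symbol leaves contributes a 2-state fragment.
  zy : 4 states
  (zy)? : 6 states
  (zy)?y : 8 states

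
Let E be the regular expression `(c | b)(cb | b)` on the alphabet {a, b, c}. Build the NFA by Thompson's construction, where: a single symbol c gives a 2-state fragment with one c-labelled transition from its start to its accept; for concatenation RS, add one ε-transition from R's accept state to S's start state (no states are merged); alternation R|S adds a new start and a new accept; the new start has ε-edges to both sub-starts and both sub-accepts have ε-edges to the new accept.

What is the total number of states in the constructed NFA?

14

Bottom-up over the parse tree:
Each of the 5 symbol leaves contributes a 2-state fragment.
  c | b — 6 states
  cb — 4 states
  cb | b — 8 states
  (c | b)(cb | b) — 14 states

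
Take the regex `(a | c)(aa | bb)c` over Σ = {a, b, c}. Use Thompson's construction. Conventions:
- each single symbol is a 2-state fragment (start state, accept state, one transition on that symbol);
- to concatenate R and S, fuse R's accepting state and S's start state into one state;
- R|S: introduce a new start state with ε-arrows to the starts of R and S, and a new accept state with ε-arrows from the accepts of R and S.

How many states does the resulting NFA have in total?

14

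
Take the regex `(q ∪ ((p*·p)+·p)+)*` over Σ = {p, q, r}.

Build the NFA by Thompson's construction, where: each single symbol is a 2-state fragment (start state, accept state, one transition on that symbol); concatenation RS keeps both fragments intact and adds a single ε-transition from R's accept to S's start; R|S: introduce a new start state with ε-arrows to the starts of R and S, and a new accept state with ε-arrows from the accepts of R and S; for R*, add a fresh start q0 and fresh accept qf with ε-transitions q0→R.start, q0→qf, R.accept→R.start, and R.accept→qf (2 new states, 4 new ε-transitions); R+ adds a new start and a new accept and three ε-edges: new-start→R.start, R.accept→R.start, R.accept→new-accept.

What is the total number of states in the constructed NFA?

18

Bottom-up over the parse tree:
Each of the 4 symbol leaves contributes a 2-state fragment.
  p* = 4 states
  p*·p = 6 states
  (p*·p)+ = 8 states
  (p*·p)+·p = 10 states
  ((p*·p)+·p)+ = 12 states
  q ∪ ((p*·p)+·p)+ = 16 states
  (q ∪ ((p*·p)+·p)+)* = 18 states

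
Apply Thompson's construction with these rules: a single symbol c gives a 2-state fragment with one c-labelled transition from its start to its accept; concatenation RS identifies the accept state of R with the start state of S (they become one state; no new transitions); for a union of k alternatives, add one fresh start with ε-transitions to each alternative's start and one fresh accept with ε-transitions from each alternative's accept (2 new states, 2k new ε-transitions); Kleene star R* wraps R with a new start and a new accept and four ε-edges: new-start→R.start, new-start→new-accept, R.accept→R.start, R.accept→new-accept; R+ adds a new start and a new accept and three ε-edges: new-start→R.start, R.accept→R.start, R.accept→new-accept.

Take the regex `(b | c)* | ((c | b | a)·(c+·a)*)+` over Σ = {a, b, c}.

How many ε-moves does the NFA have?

By structural recursion:
Each of the 7 symbol leaves contributes 0 ε-transitions.
  b | c : 4 ε-transitions
  (b | c)* : 8 ε-transitions
  c | b | a : 6 ε-transitions
  c+ : 3 ε-transitions
  c+·a : 3 ε-transitions
  (c+·a)* : 7 ε-transitions
  (c | b | a)·(c+·a)* : 13 ε-transitions
  ((c | b | a)·(c+·a)*)+ : 16 ε-transitions
  (b | c)* | ((c | b | a)·(c+·a)*)+ : 28 ε-transitions

28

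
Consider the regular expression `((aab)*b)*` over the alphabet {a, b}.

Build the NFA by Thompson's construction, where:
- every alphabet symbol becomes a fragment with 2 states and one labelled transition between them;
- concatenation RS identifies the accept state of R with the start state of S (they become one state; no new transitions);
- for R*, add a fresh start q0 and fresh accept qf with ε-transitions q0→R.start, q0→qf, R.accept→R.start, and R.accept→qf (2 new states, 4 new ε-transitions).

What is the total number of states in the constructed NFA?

9

Recursing over subexpressions:
Each of the 4 symbol leaves contributes a 2-state fragment.
  aab — 4 states
  (aab)* — 6 states
  (aab)*b — 7 states
  ((aab)*b)* — 9 states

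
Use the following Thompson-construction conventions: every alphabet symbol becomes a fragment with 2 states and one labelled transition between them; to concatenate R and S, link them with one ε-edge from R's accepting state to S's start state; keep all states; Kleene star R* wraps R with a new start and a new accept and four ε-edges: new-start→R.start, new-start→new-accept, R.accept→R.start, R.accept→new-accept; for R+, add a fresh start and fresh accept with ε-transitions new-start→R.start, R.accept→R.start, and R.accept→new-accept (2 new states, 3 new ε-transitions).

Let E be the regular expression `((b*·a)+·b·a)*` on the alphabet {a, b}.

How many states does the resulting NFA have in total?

14

Building bottom-up:
Each of the 4 symbol leaves contributes a 2-state fragment.
  b* → 4 states
  b*·a → 6 states
  (b*·a)+ → 8 states
  (b*·a)+·b·a → 12 states
  ((b*·a)+·b·a)* → 14 states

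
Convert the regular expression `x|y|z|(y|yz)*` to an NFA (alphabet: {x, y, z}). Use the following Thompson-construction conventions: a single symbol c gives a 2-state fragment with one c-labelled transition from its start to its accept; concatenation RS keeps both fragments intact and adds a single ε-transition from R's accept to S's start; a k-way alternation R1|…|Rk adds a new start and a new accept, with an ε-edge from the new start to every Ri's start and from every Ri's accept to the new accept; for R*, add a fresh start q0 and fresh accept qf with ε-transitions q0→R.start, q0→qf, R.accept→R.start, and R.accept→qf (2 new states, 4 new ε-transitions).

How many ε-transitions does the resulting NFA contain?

17

By structural recursion:
Each of the 6 symbol leaves contributes 0 ε-transitions.
  yz : 1 ε-transition
  y|yz : 5 ε-transitions
  (y|yz)* : 9 ε-transitions
  x|y|z|(y|yz)* : 17 ε-transitions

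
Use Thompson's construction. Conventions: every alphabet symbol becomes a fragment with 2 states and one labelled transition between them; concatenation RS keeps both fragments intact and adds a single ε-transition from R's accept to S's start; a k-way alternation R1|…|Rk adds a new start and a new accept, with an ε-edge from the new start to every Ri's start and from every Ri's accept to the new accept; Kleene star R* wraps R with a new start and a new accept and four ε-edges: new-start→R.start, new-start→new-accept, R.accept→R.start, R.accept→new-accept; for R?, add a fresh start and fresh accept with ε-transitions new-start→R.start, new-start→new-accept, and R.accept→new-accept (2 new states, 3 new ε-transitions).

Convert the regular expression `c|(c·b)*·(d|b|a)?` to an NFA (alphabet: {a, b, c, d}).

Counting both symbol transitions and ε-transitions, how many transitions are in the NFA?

Per subexpression:
Each of the 6 symbol leaves contributes 1 transition (1 symbol, 0 ε).
  c·b = 3 transitions (2 symbol, 1 ε)
  (c·b)* = 7 transitions (2 symbol, 5 ε)
  d|b|a = 9 transitions (3 symbol, 6 ε)
  (d|b|a)? = 12 transitions (3 symbol, 9 ε)
  (c·b)*·(d|b|a)? = 20 transitions (5 symbol, 15 ε)
  c|(c·b)*·(d|b|a)? = 25 transitions (6 symbol, 19 ε)

25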